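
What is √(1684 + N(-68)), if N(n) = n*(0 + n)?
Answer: 2*√1577 ≈ 79.423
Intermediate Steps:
N(n) = n² (N(n) = n*n = n²)
√(1684 + N(-68)) = √(1684 + (-68)²) = √(1684 + 4624) = √6308 = 2*√1577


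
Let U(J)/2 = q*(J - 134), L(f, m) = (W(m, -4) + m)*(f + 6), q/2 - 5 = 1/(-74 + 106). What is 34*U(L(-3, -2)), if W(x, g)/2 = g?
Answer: -112217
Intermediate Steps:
W(x, g) = 2*g
q = 161/16 (q = 10 + 2/(-74 + 106) = 10 + 2/32 = 10 + 2*(1/32) = 10 + 1/16 = 161/16 ≈ 10.063)
L(f, m) = (-8 + m)*(6 + f) (L(f, m) = (2*(-4) + m)*(f + 6) = (-8 + m)*(6 + f))
U(J) = -10787/4 + 161*J/8 (U(J) = 2*(161*(J - 134)/16) = 2*(161*(-134 + J)/16) = 2*(-10787/8 + 161*J/16) = -10787/4 + 161*J/8)
34*U(L(-3, -2)) = 34*(-10787/4 + 161*(-48 - 8*(-3) + 6*(-2) - 3*(-2))/8) = 34*(-10787/4 + 161*(-48 + 24 - 12 + 6)/8) = 34*(-10787/4 + (161/8)*(-30)) = 34*(-10787/4 - 2415/4) = 34*(-6601/2) = -112217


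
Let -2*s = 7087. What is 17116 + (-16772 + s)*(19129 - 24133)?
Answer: 101675878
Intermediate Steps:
s = -7087/2 (s = -1/2*7087 = -7087/2 ≈ -3543.5)
17116 + (-16772 + s)*(19129 - 24133) = 17116 + (-16772 - 7087/2)*(19129 - 24133) = 17116 - 40631/2*(-5004) = 17116 + 101658762 = 101675878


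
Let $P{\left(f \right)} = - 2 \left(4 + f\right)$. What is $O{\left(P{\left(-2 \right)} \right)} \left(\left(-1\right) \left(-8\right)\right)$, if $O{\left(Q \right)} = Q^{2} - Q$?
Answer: $160$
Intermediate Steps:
$P{\left(f \right)} = -8 - 2 f$
$O{\left(P{\left(-2 \right)} \right)} \left(\left(-1\right) \left(-8\right)\right) = \left(-8 - -4\right) \left(-1 - 4\right) \left(\left(-1\right) \left(-8\right)\right) = \left(-8 + 4\right) \left(-1 + \left(-8 + 4\right)\right) 8 = - 4 \left(-1 - 4\right) 8 = \left(-4\right) \left(-5\right) 8 = 20 \cdot 8 = 160$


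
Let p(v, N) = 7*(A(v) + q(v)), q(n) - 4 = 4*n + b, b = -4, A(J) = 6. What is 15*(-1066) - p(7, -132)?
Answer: -16228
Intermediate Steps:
q(n) = 4*n (q(n) = 4 + (4*n - 4) = 4 + (-4 + 4*n) = 4*n)
p(v, N) = 42 + 28*v (p(v, N) = 7*(6 + 4*v) = 42 + 28*v)
15*(-1066) - p(7, -132) = 15*(-1066) - (42 + 28*7) = -15990 - (42 + 196) = -15990 - 1*238 = -15990 - 238 = -16228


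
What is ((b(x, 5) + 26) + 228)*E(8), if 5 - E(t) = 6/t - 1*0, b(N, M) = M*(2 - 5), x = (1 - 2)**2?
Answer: 4063/4 ≈ 1015.8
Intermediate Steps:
x = 1 (x = (-1)**2 = 1)
b(N, M) = -3*M (b(N, M) = M*(-3) = -3*M)
E(t) = 5 - 6/t (E(t) = 5 - (6/t - 1*0) = 5 - (6/t + 0) = 5 - 6/t)
((b(x, 5) + 26) + 228)*E(8) = ((-3*5 + 26) + 228)*(5 - 6/8) = ((-15 + 26) + 228)*(5 - 6*1/8) = (11 + 228)*(5 - 3/4) = 239*(17/4) = 4063/4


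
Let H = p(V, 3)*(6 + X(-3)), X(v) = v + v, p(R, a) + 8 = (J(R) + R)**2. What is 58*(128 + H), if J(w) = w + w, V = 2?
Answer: 7424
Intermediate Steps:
J(w) = 2*w
p(R, a) = -8 + 9*R**2 (p(R, a) = -8 + (2*R + R)**2 = -8 + (3*R)**2 = -8 + 9*R**2)
X(v) = 2*v
H = 0 (H = (-8 + 9*2**2)*(6 + 2*(-3)) = (-8 + 9*4)*(6 - 6) = (-8 + 36)*0 = 28*0 = 0)
58*(128 + H) = 58*(128 + 0) = 58*128 = 7424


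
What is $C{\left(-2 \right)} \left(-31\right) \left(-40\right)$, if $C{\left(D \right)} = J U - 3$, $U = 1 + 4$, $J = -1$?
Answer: $-9920$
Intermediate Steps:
$U = 5$
$C{\left(D \right)} = -8$ ($C{\left(D \right)} = \left(-1\right) 5 - 3 = -5 - 3 = -8$)
$C{\left(-2 \right)} \left(-31\right) \left(-40\right) = \left(-8\right) \left(-31\right) \left(-40\right) = 248 \left(-40\right) = -9920$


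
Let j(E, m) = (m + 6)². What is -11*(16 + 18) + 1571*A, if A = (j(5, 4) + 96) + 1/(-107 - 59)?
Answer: 51050401/166 ≈ 3.0753e+5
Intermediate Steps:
j(E, m) = (6 + m)²
A = 32535/166 (A = ((6 + 4)² + 96) + 1/(-107 - 59) = (10² + 96) + 1/(-166) = (100 + 96) - 1/166 = 196 - 1/166 = 32535/166 ≈ 195.99)
-11*(16 + 18) + 1571*A = -11*(16 + 18) + 1571*(32535/166) = -11*34 + 51112485/166 = -374 + 51112485/166 = 51050401/166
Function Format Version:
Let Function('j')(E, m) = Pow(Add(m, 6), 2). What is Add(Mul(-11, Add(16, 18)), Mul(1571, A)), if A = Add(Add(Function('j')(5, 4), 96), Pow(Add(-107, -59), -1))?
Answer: Rational(51050401, 166) ≈ 3.0753e+5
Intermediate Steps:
Function('j')(E, m) = Pow(Add(6, m), 2)
A = Rational(32535, 166) (A = Add(Add(Pow(Add(6, 4), 2), 96), Pow(Add(-107, -59), -1)) = Add(Add(Pow(10, 2), 96), Pow(-166, -1)) = Add(Add(100, 96), Rational(-1, 166)) = Add(196, Rational(-1, 166)) = Rational(32535, 166) ≈ 195.99)
Add(Mul(-11, Add(16, 18)), Mul(1571, A)) = Add(Mul(-11, Add(16, 18)), Mul(1571, Rational(32535, 166))) = Add(Mul(-11, 34), Rational(51112485, 166)) = Add(-374, Rational(51112485, 166)) = Rational(51050401, 166)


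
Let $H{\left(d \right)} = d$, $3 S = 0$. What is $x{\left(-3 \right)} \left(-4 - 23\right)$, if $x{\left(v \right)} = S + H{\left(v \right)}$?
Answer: $81$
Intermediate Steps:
$S = 0$ ($S = \frac{1}{3} \cdot 0 = 0$)
$x{\left(v \right)} = v$ ($x{\left(v \right)} = 0 + v = v$)
$x{\left(-3 \right)} \left(-4 - 23\right) = - 3 \left(-4 - 23\right) = \left(-3\right) \left(-27\right) = 81$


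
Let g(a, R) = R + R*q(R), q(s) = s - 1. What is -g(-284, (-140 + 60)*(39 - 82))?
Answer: -11833600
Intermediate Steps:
q(s) = -1 + s
g(a, R) = R + R*(-1 + R)
-g(-284, (-140 + 60)*(39 - 82)) = -((-140 + 60)*(39 - 82))² = -(-80*(-43))² = -1*3440² = -1*11833600 = -11833600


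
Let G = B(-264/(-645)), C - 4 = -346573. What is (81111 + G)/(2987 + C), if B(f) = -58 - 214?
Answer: -80839/343582 ≈ -0.23528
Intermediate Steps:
C = -346569 (C = 4 - 346573 = -346569)
B(f) = -272
G = -272
(81111 + G)/(2987 + C) = (81111 - 272)/(2987 - 346569) = 80839/(-343582) = 80839*(-1/343582) = -80839/343582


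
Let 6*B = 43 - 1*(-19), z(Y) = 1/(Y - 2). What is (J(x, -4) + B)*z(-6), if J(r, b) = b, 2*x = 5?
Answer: -19/24 ≈ -0.79167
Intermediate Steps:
x = 5/2 (x = (½)*5 = 5/2 ≈ 2.5000)
z(Y) = 1/(-2 + Y)
B = 31/3 (B = (43 - 1*(-19))/6 = (43 + 19)/6 = (⅙)*62 = 31/3 ≈ 10.333)
(J(x, -4) + B)*z(-6) = (-4 + 31/3)/(-2 - 6) = (19/3)/(-8) = (19/3)*(-⅛) = -19/24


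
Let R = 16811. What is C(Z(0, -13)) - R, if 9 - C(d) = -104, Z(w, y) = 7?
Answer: -16698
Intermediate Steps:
C(d) = 113 (C(d) = 9 - 1*(-104) = 9 + 104 = 113)
C(Z(0, -13)) - R = 113 - 1*16811 = 113 - 16811 = -16698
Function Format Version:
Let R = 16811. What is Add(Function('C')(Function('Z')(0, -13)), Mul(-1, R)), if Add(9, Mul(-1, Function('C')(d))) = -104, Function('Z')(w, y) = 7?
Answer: -16698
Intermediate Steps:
Function('C')(d) = 113 (Function('C')(d) = Add(9, Mul(-1, -104)) = Add(9, 104) = 113)
Add(Function('C')(Function('Z')(0, -13)), Mul(-1, R)) = Add(113, Mul(-1, 16811)) = Add(113, -16811) = -16698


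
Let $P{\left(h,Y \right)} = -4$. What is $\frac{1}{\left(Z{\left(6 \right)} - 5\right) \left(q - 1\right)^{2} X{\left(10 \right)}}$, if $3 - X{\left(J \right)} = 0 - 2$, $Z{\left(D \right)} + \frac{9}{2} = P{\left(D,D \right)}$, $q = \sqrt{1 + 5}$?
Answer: $- \frac{14}{3375} - \frac{4 \sqrt{6}}{3375} \approx -0.0070512$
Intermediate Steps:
$q = \sqrt{6} \approx 2.4495$
$Z{\left(D \right)} = - \frac{17}{2}$ ($Z{\left(D \right)} = - \frac{9}{2} - 4 = - \frac{17}{2}$)
$X{\left(J \right)} = 5$ ($X{\left(J \right)} = 3 - \left(0 - 2\right) = 3 - -2 = 3 + 2 = 5$)
$\frac{1}{\left(Z{\left(6 \right)} - 5\right) \left(q - 1\right)^{2} X{\left(10 \right)}} = \frac{1}{\left(- \frac{17}{2} - 5\right) \left(\sqrt{6} - 1\right)^{2} \cdot 5} = \frac{1}{- \frac{27 \left(-1 + \sqrt{6}\right)^{2}}{2} \cdot 5} = \frac{1}{\left(- \frac{135}{2}\right) \left(-1 + \sqrt{6}\right)^{2}} = - \frac{2}{135 \left(-1 + \sqrt{6}\right)^{2}}$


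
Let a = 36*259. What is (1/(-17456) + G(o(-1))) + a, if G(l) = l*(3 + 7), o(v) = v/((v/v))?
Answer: 162585183/17456 ≈ 9314.0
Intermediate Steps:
o(v) = v (o(v) = v/1 = v*1 = v)
G(l) = 10*l (G(l) = l*10 = 10*l)
a = 9324
(1/(-17456) + G(o(-1))) + a = (1/(-17456) + 10*(-1)) + 9324 = (-1/17456 - 10) + 9324 = -174561/17456 + 9324 = 162585183/17456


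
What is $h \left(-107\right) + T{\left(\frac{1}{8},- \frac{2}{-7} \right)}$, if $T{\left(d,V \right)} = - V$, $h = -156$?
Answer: $\frac{116842}{7} \approx 16692.0$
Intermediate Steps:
$h \left(-107\right) + T{\left(\frac{1}{8},- \frac{2}{-7} \right)} = \left(-156\right) \left(-107\right) - - \frac{2}{-7} = 16692 - \left(-2\right) \left(- \frac{1}{7}\right) = 16692 - \frac{2}{7} = \frac{116842}{7}$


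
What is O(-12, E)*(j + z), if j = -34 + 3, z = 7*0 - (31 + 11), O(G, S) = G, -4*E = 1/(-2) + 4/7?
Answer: 876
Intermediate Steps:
E = -1/56 (E = -(1/(-2) + 4/7)/4 = -(1*(-½) + 4*(⅐))/4 = -(-½ + 4/7)/4 = -¼*1/14 = -1/56 ≈ -0.017857)
z = -42 (z = 0 - 1*42 = 0 - 42 = -42)
j = -31
O(-12, E)*(j + z) = -12*(-31 - 42) = -12*(-73) = 876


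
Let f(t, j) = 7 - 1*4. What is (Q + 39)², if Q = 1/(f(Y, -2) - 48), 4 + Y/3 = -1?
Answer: 3076516/2025 ≈ 1519.3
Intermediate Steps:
Y = -15 (Y = -12 + 3*(-1) = -12 - 3 = -15)
f(t, j) = 3 (f(t, j) = 7 - 4 = 3)
Q = -1/45 (Q = 1/(3 - 48) = 1/(-45) = -1/45 ≈ -0.022222)
(Q + 39)² = (-1/45 + 39)² = (1754/45)² = 3076516/2025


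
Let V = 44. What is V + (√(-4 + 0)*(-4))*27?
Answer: 44 - 216*I ≈ 44.0 - 216.0*I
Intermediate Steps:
V + (√(-4 + 0)*(-4))*27 = 44 + (√(-4 + 0)*(-4))*27 = 44 + (√(-4)*(-4))*27 = 44 + ((2*I)*(-4))*27 = 44 - 8*I*27 = 44 - 216*I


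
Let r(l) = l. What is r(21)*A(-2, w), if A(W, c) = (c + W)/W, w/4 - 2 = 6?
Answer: -315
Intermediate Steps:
w = 32 (w = 8 + 4*6 = 8 + 24 = 32)
A(W, c) = (W + c)/W
r(21)*A(-2, w) = 21*((-2 + 32)/(-2)) = 21*(-½*30) = 21*(-15) = -315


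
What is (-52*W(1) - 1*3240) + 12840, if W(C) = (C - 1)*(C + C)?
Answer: 9600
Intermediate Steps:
W(C) = 2*C*(-1 + C) (W(C) = (-1 + C)*(2*C) = 2*C*(-1 + C))
(-52*W(1) - 1*3240) + 12840 = (-104*(-1 + 1) - 1*3240) + 12840 = (-104*0 - 3240) + 12840 = (-52*0 - 3240) + 12840 = (0 - 3240) + 12840 = -3240 + 12840 = 9600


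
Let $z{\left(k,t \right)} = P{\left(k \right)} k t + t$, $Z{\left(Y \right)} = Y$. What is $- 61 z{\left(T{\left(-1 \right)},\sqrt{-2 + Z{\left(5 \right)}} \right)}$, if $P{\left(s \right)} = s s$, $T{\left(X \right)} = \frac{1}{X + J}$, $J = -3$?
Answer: $- \frac{3843 \sqrt{3}}{64} \approx -104.0$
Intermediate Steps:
$T{\left(X \right)} = \frac{1}{-3 + X}$ ($T{\left(X \right)} = \frac{1}{X - 3} = \frac{1}{-3 + X}$)
$P{\left(s \right)} = s^{2}$
$z{\left(k,t \right)} = t + t k^{3}$ ($z{\left(k,t \right)} = k^{2} k t + t = k^{3} t + t = t k^{3} + t = t + t k^{3}$)
$- 61 z{\left(T{\left(-1 \right)},\sqrt{-2 + Z{\left(5 \right)}} \right)} = - 61 \sqrt{-2 + 5} \left(1 + \left(\frac{1}{-3 - 1}\right)^{3}\right) = - 61 \sqrt{3} \left(1 + \left(\frac{1}{-4}\right)^{3}\right) = - 61 \sqrt{3} \left(1 + \left(- \frac{1}{4}\right)^{3}\right) = - 61 \sqrt{3} \left(1 - \frac{1}{64}\right) = - 61 \sqrt{3} \cdot \frac{63}{64} = - 61 \frac{63 \sqrt{3}}{64} = - \frac{3843 \sqrt{3}}{64}$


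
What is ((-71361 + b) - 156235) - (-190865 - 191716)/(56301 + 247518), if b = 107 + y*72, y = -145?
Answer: -24095656090/101273 ≈ -2.3793e+5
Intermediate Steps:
b = -10333 (b = 107 - 145*72 = 107 - 10440 = -10333)
((-71361 + b) - 156235) - (-190865 - 191716)/(56301 + 247518) = ((-71361 - 10333) - 156235) - (-190865 - 191716)/(56301 + 247518) = (-81694 - 156235) - (-382581)/303819 = -237929 - (-382581)/303819 = -237929 - 1*(-127527/101273) = -237929 + 127527/101273 = -24095656090/101273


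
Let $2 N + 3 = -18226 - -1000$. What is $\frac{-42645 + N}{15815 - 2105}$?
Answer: $- \frac{34173}{9140} \approx -3.7388$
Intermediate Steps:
$N = - \frac{17229}{2}$ ($N = - \frac{3}{2} + \frac{-18226 - -1000}{2} = - \frac{3}{2} + \frac{-18226 + 1000}{2} = - \frac{3}{2} + \frac{1}{2} \left(-17226\right) = - \frac{3}{2} - 8613 = - \frac{17229}{2} \approx -8614.5$)
$\frac{-42645 + N}{15815 - 2105} = \frac{-42645 - \frac{17229}{2}}{15815 - 2105} = - \frac{102519}{2 \cdot 13710} = \left(- \frac{102519}{2}\right) \frac{1}{13710} = - \frac{34173}{9140}$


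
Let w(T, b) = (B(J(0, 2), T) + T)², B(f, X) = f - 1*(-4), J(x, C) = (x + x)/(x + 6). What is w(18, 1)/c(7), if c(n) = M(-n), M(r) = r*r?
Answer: 484/49 ≈ 9.8775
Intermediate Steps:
J(x, C) = 2*x/(6 + x) (J(x, C) = (2*x)/(6 + x) = 2*x/(6 + x))
B(f, X) = 4 + f (B(f, X) = f + 4 = 4 + f)
M(r) = r²
c(n) = n² (c(n) = (-n)² = n²)
w(T, b) = (4 + T)² (w(T, b) = ((4 + 2*0/(6 + 0)) + T)² = ((4 + 2*0/6) + T)² = ((4 + 2*0*(⅙)) + T)² = ((4 + 0) + T)² = (4 + T)²)
w(18, 1)/c(7) = (4 + 18)²/(7²) = 22²/49 = 484*(1/49) = 484/49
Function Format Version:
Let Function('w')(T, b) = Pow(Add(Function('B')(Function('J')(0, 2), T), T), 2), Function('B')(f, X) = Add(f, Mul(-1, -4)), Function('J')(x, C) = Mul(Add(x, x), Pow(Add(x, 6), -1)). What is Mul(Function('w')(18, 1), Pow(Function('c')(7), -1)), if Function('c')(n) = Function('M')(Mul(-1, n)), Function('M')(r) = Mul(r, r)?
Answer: Rational(484, 49) ≈ 9.8775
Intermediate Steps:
Function('J')(x, C) = Mul(2, x, Pow(Add(6, x), -1)) (Function('J')(x, C) = Mul(Mul(2, x), Pow(Add(6, x), -1)) = Mul(2, x, Pow(Add(6, x), -1)))
Function('B')(f, X) = Add(4, f) (Function('B')(f, X) = Add(f, 4) = Add(4, f))
Function('M')(r) = Pow(r, 2)
Function('c')(n) = Pow(n, 2) (Function('c')(n) = Pow(Mul(-1, n), 2) = Pow(n, 2))
Function('w')(T, b) = Pow(Add(4, T), 2) (Function('w')(T, b) = Pow(Add(Add(4, Mul(2, 0, Pow(Add(6, 0), -1))), T), 2) = Pow(Add(Add(4, Mul(2, 0, Pow(6, -1))), T), 2) = Pow(Add(Add(4, Mul(2, 0, Rational(1, 6))), T), 2) = Pow(Add(Add(4, 0), T), 2) = Pow(Add(4, T), 2))
Mul(Function('w')(18, 1), Pow(Function('c')(7), -1)) = Mul(Pow(Add(4, 18), 2), Pow(Pow(7, 2), -1)) = Mul(Pow(22, 2), Pow(49, -1)) = Mul(484, Rational(1, 49)) = Rational(484, 49)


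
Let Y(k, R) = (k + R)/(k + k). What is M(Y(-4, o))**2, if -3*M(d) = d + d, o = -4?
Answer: 4/9 ≈ 0.44444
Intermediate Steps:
Y(k, R) = (R + k)/(2*k) (Y(k, R) = (R + k)/((2*k)) = (R + k)*(1/(2*k)) = (R + k)/(2*k))
M(d) = -2*d/3 (M(d) = -(d + d)/3 = -2*d/3)
M(Y(-4, o))**2 = (-(-4 - 4)/(3*(-4)))**2 = (-(-1)*(-8)/(3*4))**2 = (-2/3*1)**2 = (-2/3)**2 = 4/9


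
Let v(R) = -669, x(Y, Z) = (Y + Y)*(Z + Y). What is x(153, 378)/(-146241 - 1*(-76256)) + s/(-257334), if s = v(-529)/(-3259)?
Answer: -45423058474627/19564341882470 ≈ -2.3217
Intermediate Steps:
x(Y, Z) = 2*Y*(Y + Z) (x(Y, Z) = (2*Y)*(Y + Z) = 2*Y*(Y + Z))
s = 669/3259 (s = -669/(-3259) = -669*(-1/3259) = 669/3259 ≈ 0.20528)
x(153, 378)/(-146241 - 1*(-76256)) + s/(-257334) = (2*153*(153 + 378))/(-146241 - 1*(-76256)) + (669/3259)/(-257334) = (2*153*531)/(-146241 + 76256) + (669/3259)*(-1/257334) = 162486/(-69985) - 223/279550502 = 162486*(-1/69985) - 223/279550502 = -162486/69985 - 223/279550502 = -45423058474627/19564341882470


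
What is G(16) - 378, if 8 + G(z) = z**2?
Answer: -130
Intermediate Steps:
G(z) = -8 + z**2
G(16) - 378 = (-8 + 16**2) - 378 = (-8 + 256) - 378 = 248 - 378 = -130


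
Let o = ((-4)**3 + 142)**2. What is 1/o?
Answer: 1/6084 ≈ 0.00016437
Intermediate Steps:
o = 6084 (o = (-64 + 142)**2 = 78**2 = 6084)
1/o = 1/6084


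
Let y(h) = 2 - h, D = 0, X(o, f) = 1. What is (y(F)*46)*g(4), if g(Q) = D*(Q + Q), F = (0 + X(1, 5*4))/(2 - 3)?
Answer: 0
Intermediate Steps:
F = -1 (F = (0 + 1)/(2 - 3) = 1/(-1) = 1*(-1) = -1)
g(Q) = 0 (g(Q) = 0*(Q + Q) = 0*(2*Q) = 0)
(y(F)*46)*g(4) = ((2 - 1*(-1))*46)*0 = ((2 + 1)*46)*0 = (3*46)*0 = 138*0 = 0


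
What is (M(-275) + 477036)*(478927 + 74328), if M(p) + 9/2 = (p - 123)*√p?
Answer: 527840125065/2 - 1100977450*I*√11 ≈ 2.6392e+11 - 3.6515e+9*I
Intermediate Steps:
M(p) = -9/2 + √p*(-123 + p) (M(p) = -9/2 + (p - 123)*√p = -9/2 + (-123 + p)*√p = -9/2 + √p*(-123 + p))
(M(-275) + 477036)*(478927 + 74328) = ((-9/2 + (-275)^(3/2) - 615*I*√11) + 477036)*(478927 + 74328) = ((-9/2 - 1375*I*√11 - 615*I*√11) + 477036)*553255 = ((-9/2 - 1990*I*√11) + 477036)*553255 = (954063/2 - 1990*I*√11)*553255 = 527840125065/2 - 1100977450*I*√11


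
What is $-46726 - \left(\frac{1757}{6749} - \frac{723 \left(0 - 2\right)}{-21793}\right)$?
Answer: $- \frac{6872533328029}{147080957} \approx -46726.0$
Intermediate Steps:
$-46726 - \left(\frac{1757}{6749} - \frac{723 \left(0 - 2\right)}{-21793}\right) = -46726 - \left(\frac{1757}{6749} - 723 \left(-2\right) \left(- \frac{1}{21793}\right)\right) = -46726 - \frac{28531247}{147080957} = - \frac{6872533328029}{147080957}$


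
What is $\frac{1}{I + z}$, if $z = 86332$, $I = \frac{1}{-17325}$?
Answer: $\frac{17325}{1495701899} \approx 1.1583 \cdot 10^{-5}$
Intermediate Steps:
$I = - \frac{1}{17325} \approx -5.772 \cdot 10^{-5}$
$\frac{1}{I + z} = \frac{1}{- \frac{1}{17325} + 86332} = \frac{1}{\frac{1495701899}{17325}} = \frac{17325}{1495701899}$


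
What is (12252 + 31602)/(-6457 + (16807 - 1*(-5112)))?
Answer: 7309/2577 ≈ 2.8362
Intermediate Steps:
(12252 + 31602)/(-6457 + (16807 - 1*(-5112))) = 43854/(-6457 + (16807 + 5112)) = 43854/(-6457 + 21919) = 43854/15462 = 43854*(1/15462) = 7309/2577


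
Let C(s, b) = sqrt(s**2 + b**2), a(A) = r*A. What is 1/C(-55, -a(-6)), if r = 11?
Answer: sqrt(61)/671 ≈ 0.011640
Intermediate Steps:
a(A) = 11*A
C(s, b) = sqrt(b**2 + s**2)
1/C(-55, -a(-6)) = 1/(sqrt((-11*(-6))**2 + (-55)**2)) = 1/(sqrt((-1*(-66))**2 + 3025)) = 1/(sqrt(66**2 + 3025)) = 1/(sqrt(4356 + 3025)) = 1/(sqrt(7381)) = 1/(11*sqrt(61)) = sqrt(61)/671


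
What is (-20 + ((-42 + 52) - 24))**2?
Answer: 1156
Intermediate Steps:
(-20 + ((-42 + 52) - 24))**2 = (-20 + (10 - 24))**2 = (-20 - 14)**2 = (-34)**2 = 1156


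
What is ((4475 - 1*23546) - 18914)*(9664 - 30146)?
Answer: 778008770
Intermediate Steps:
((4475 - 1*23546) - 18914)*(9664 - 30146) = ((4475 - 23546) - 18914)*(-20482) = (-19071 - 18914)*(-20482) = -37985*(-20482) = 778008770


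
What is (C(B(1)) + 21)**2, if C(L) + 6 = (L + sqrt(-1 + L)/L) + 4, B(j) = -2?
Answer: (34 - I*sqrt(3))**2/4 ≈ 288.25 - 29.445*I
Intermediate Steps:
C(L) = -2 + L + sqrt(-1 + L)/L (C(L) = -6 + ((L + sqrt(-1 + L)/L) + 4) = -6 + (4 + L + sqrt(-1 + L)/L) = -2 + L + sqrt(-1 + L)/L)
(C(B(1)) + 21)**2 = ((-2 - 2 + sqrt(-1 - 2)/(-2)) + 21)**2 = ((-2 - 2 - I*sqrt(3)/2) + 21)**2 = ((-4 - I*sqrt(3)/2) + 21)**2 = (17 - I*sqrt(3)/2)**2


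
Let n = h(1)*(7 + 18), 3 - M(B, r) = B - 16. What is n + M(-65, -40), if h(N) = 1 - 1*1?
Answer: 84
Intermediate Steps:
M(B, r) = 19 - B (M(B, r) = 3 - (B - 16) = 3 - (-16 + B) = 3 + (16 - B) = 19 - B)
h(N) = 0 (h(N) = 1 - 1 = 0)
n = 0 (n = 0*(7 + 18) = 0*25 = 0)
n + M(-65, -40) = 0 + (19 - 1*(-65)) = 0 + (19 + 65) = 0 + 84 = 84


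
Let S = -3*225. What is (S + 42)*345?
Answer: -218385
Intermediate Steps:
S = -675
(S + 42)*345 = (-675 + 42)*345 = -633*345 = -218385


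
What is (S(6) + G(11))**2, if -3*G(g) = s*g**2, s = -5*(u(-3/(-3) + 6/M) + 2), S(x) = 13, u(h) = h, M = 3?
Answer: 9388096/9 ≈ 1.0431e+6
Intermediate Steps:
s = -25 (s = -5*((-3/(-3) + 6/3) + 2) = -5*((-3*(-1/3) + 6*(1/3)) + 2) = -5*((1 + 2) + 2) = -5*(3 + 2) = -5*5 = -25)
G(g) = 25*g**2/3 (G(g) = -(-25)*g**2/3 = 25*g**2/3)
(S(6) + G(11))**2 = (13 + (25/3)*11**2)**2 = (13 + (25/3)*121)**2 = (13 + 3025/3)**2 = (3064/3)**2 = 9388096/9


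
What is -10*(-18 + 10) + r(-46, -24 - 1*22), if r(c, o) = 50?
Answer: 130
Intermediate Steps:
-10*(-18 + 10) + r(-46, -24 - 1*22) = -10*(-18 + 10) + 50 = -10*(-8) + 50 = 80 + 50 = 130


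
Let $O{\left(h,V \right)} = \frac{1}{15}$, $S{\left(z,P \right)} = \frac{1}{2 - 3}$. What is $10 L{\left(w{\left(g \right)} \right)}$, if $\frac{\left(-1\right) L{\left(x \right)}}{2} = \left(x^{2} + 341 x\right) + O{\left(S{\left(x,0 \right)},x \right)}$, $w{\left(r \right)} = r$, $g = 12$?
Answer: $- \frac{254164}{3} \approx -84721.0$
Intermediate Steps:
$S{\left(z,P \right)} = -1$ ($S{\left(z,P \right)} = \frac{1}{-1} = -1$)
$O{\left(h,V \right)} = \frac{1}{15}$
$L{\left(x \right)} = - \frac{2}{15} - 682 x - 2 x^{2}$ ($L{\left(x \right)} = - 2 \left(\left(x^{2} + 341 x\right) + \frac{1}{15}\right) = - 2 \left(\frac{1}{15} + x^{2} + 341 x\right) = - \frac{2}{15} - 682 x - 2 x^{2}$)
$10 L{\left(w{\left(g \right)} \right)} = 10 \left(- \frac{2}{15} - 8184 - 2 \cdot 12^{2}\right) = 10 \left(- \frac{2}{15} - 8184 - 288\right) = 10 \left(- \frac{127082}{15}\right) = - \frac{254164}{3}$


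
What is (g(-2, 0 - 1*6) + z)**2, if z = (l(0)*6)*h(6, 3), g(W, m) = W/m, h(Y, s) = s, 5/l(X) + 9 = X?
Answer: 841/9 ≈ 93.444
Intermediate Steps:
l(X) = 5/(-9 + X)
z = -10 (z = ((5/(-9 + 0))*6)*3 = ((5/(-9))*6)*3 = ((5*(-1/9))*6)*3 = -5/9*6*3 = -10/3*3 = -10)
(g(-2, 0 - 1*6) + z)**2 = (-2/(0 - 1*6) - 10)**2 = (-2/(0 - 6) - 10)**2 = (-2/(-6) - 10)**2 = (-2*(-1/6) - 10)**2 = (1/3 - 10)**2 = (-29/3)**2 = 841/9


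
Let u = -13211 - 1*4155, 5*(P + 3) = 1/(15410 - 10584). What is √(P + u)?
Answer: I*√10113220071970/24130 ≈ 131.79*I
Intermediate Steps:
P = -72389/24130 (P = -3 + 1/(5*(15410 - 10584)) = -3 + (⅕)/4826 = -3 + (⅕)*(1/4826) = -3 + 1/24130 = -72389/24130 ≈ -3.0000)
u = -17366 (u = -13211 - 4155 = -17366)
√(P + u) = √(-72389/24130 - 17366) = √(-419113969/24130) = I*√10113220071970/24130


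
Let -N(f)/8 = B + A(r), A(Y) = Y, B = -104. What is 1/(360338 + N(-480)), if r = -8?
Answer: 1/361234 ≈ 2.7683e-6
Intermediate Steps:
N(f) = 896 (N(f) = -8*(-104 - 8) = -8*(-112) = 896)
1/(360338 + N(-480)) = 1/(360338 + 896) = 1/361234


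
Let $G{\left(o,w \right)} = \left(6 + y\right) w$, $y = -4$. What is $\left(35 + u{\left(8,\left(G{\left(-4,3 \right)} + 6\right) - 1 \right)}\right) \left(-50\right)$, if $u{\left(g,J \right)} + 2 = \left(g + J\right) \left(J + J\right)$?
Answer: $-22550$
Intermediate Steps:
$G{\left(o,w \right)} = 2 w$ ($G{\left(o,w \right)} = \left(6 - 4\right) w = 2 w$)
$u{\left(g,J \right)} = -2 + 2 J \left(J + g\right)$ ($u{\left(g,J \right)} = -2 + \left(g + J\right) \left(J + J\right) = -2 + \left(J + g\right) 2 J = -2 + 2 J \left(J + g\right)$)
$\left(35 + u{\left(8,\left(G{\left(-4,3 \right)} + 6\right) - 1 \right)}\right) \left(-50\right) = \left(35 + \left(-2 + 2 \left(\left(2 \cdot 3 + 6\right) - 1\right)^{2} + 2 \left(\left(2 \cdot 3 + 6\right) - 1\right) 8\right)\right) \left(-50\right) = \left(35 + \left(-2 + 2 \left(\left(6 + 6\right) - 1\right)^{2} + 2 \left(\left(6 + 6\right) - 1\right) 8\right)\right) \left(-50\right) = \left(35 + \left(-2 + 2 \left(12 - 1\right)^{2} + 2 \left(12 - 1\right) 8\right)\right) \left(-50\right) = \left(35 + \left(-2 + 2 \cdot 11^{2} + 2 \cdot 11 \cdot 8\right)\right) \left(-50\right) = \left(35 + \left(-2 + 2 \cdot 121 + 176\right)\right) \left(-50\right) = \left(35 + \left(-2 + 242 + 176\right)\right) \left(-50\right) = \left(35 + 416\right) \left(-50\right) = 451 \left(-50\right) = -22550$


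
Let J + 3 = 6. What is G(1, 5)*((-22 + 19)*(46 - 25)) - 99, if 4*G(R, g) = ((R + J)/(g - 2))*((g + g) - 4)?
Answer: -225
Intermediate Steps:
J = 3 (J = -3 + 6 = 3)
G(R, g) = (-4 + 2*g)*(3 + R)/(4*(-2 + g)) (G(R, g) = (((R + 3)/(g - 2))*((g + g) - 4))/4 = (((3 + R)/(-2 + g))*(2*g - 4))/4 = (((3 + R)/(-2 + g))*(-4 + 2*g))/4 = ((-4 + 2*g)*(3 + R)/(-2 + g))/4 = (-4 + 2*g)*(3 + R)/(4*(-2 + g)))
G(1, 5)*((-22 + 19)*(46 - 25)) - 99 = (3/2 + (½)*1)*((-22 + 19)*(46 - 25)) - 99 = (3/2 + ½)*(-3*21) - 99 = 2*(-63) - 99 = -126 - 99 = -225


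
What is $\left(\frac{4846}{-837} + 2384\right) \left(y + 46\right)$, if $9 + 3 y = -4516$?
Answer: $- \frac{8732595494}{2511} \approx -3.4777 \cdot 10^{6}$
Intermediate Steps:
$y = - \frac{4525}{3}$ ($y = -3 + \frac{1}{3} \left(-4516\right) = -3 - \frac{4516}{3} = - \frac{4525}{3} \approx -1508.3$)
$\left(\frac{4846}{-837} + 2384\right) \left(y + 46\right) = \left(\frac{4846}{-837} + 2384\right) \left(- \frac{4525}{3} + 46\right) = \left(4846 \left(- \frac{1}{837}\right) + 2384\right) \left(- \frac{4387}{3}\right) = \left(- \frac{4846}{837} + 2384\right) \left(- \frac{4387}{3}\right) = \frac{1990562}{837} \left(- \frac{4387}{3}\right) = - \frac{8732595494}{2511}$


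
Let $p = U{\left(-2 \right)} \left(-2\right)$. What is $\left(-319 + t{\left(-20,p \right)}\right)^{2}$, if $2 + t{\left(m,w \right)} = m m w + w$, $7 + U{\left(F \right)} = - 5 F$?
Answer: $7436529$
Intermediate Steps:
$U{\left(F \right)} = -7 - 5 F$
$p = -6$ ($p = \left(-7 - -10\right) \left(-2\right) = \left(-7 + 10\right) \left(-2\right) = 3 \left(-2\right) = -6$)
$t{\left(m,w \right)} = -2 + w + w m^{2}$ ($t{\left(m,w \right)} = -2 + \left(m m w + w\right) = -2 + \left(m^{2} w + w\right) = -2 + \left(w m^{2} + w\right) = -2 + \left(w + w m^{2}\right) = -2 + w + w m^{2}$)
$\left(-319 + t{\left(-20,p \right)}\right)^{2} = \left(-319 - \left(8 + 2400\right)\right)^{2} = \left(-319 - 2408\right)^{2} = \left(-2727\right)^{2} = 7436529$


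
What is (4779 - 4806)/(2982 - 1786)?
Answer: -27/1196 ≈ -0.022575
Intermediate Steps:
(4779 - 4806)/(2982 - 1786) = -27/1196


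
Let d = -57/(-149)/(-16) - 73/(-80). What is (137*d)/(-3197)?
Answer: -90694/2381765 ≈ -0.038078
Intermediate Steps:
d = 662/745 (d = -57*(-1/149)*(-1/16) - 73*(-1/80) = (57/149)*(-1/16) + 73/80 = -57/2384 + 73/80 = 662/745 ≈ 0.88859)
(137*d)/(-3197) = (137*(662/745))/(-3197) = (90694/745)*(-1/3197) = -90694/2381765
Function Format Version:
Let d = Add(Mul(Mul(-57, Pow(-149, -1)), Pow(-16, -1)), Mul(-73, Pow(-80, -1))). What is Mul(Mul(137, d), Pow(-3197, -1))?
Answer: Rational(-90694, 2381765) ≈ -0.038078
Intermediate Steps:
d = Rational(662, 745) (d = Add(Mul(Mul(-57, Rational(-1, 149)), Rational(-1, 16)), Mul(-73, Rational(-1, 80))) = Add(Mul(Rational(57, 149), Rational(-1, 16)), Rational(73, 80)) = Add(Rational(-57, 2384), Rational(73, 80)) = Rational(662, 745) ≈ 0.88859)
Mul(Mul(137, d), Pow(-3197, -1)) = Mul(Mul(137, Rational(662, 745)), Pow(-3197, -1)) = Mul(Rational(90694, 745), Rational(-1, 3197)) = Rational(-90694, 2381765)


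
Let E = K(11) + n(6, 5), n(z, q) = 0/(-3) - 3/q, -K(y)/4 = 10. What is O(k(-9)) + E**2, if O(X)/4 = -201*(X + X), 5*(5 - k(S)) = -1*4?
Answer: -191951/25 ≈ -7678.0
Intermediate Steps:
K(y) = -40 (K(y) = -4*10 = -40)
n(z, q) = -3/q (n(z, q) = 0*(-1/3) - 3/q = 0 - 3/q = -3/q)
k(S) = 29/5 (k(S) = 5 - (-1)*4/5 = 5 - 1/5*(-4) = 5 + 4/5 = 29/5)
E = -203/5 (E = -40 - 3/5 = -203/5 ≈ -40.600)
O(X) = -1608*X (O(X) = 4*(-201*(X + X)) = 4*(-402*X) = -1608*X)
O(k(-9)) + E**2 = -1608*29/5 + (-203/5)**2 = -46632/5 + 41209/25 = -191951/25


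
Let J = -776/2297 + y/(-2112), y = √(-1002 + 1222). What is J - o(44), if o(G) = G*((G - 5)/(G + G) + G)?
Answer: -8985119/4594 - √55/1056 ≈ -1955.8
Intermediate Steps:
y = 2*√55 (y = √220 = 2*√55 ≈ 14.832)
o(G) = G*(G + (-5 + G)/(2*G)) (o(G) = G*((-5 + G)/((2*G)) + G) = G*((-5 + G)*(1/(2*G)) + G) = G*((-5 + G)/(2*G) + G) = G*(G + (-5 + G)/(2*G)))
J = -776/2297 - √55/1056 (J = -776/2297 + (2*√55)/(-2112) = -776*1/2297 + (2*√55)*(-1/2112) = -776/2297 - √55/1056 ≈ -0.34485)
J - o(44) = (-776/2297 - √55/1056) - (-5/2 + 44² + (½)*44) = (-776/2297 - √55/1056) - (-5/2 + 1936 + 22) = (-776/2297 - √55/1056) - 1*3911/2 = (-776/2297 - √55/1056) - 3911/2 = -8985119/4594 - √55/1056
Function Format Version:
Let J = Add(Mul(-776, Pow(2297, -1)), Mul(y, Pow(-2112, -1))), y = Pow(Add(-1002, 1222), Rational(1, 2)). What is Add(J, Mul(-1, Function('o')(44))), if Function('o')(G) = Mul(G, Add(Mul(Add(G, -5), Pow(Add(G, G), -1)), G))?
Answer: Add(Rational(-8985119, 4594), Mul(Rational(-1, 1056), Pow(55, Rational(1, 2)))) ≈ -1955.8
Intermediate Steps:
y = Mul(2, Pow(55, Rational(1, 2))) (y = Pow(220, Rational(1, 2)) = Mul(2, Pow(55, Rational(1, 2))) ≈ 14.832)
Function('o')(G) = Mul(G, Add(G, Mul(Rational(1, 2), Pow(G, -1), Add(-5, G)))) (Function('o')(G) = Mul(G, Add(Mul(Add(-5, G), Pow(Mul(2, G), -1)), G)) = Mul(G, Add(Mul(Add(-5, G), Mul(Rational(1, 2), Pow(G, -1))), G)) = Mul(G, Add(Mul(Rational(1, 2), Pow(G, -1), Add(-5, G)), G)) = Mul(G, Add(G, Mul(Rational(1, 2), Pow(G, -1), Add(-5, G)))))
J = Add(Rational(-776, 2297), Mul(Rational(-1, 1056), Pow(55, Rational(1, 2)))) (J = Add(Mul(-776, Pow(2297, -1)), Mul(Mul(2, Pow(55, Rational(1, 2))), Pow(-2112, -1))) = Add(Mul(-776, Rational(1, 2297)), Mul(Mul(2, Pow(55, Rational(1, 2))), Rational(-1, 2112))) = Add(Rational(-776, 2297), Mul(Rational(-1, 1056), Pow(55, Rational(1, 2)))) ≈ -0.34485)
Add(J, Mul(-1, Function('o')(44))) = Add(Add(Rational(-776, 2297), Mul(Rational(-1, 1056), Pow(55, Rational(1, 2)))), Mul(-1, Add(Rational(-5, 2), Pow(44, 2), Mul(Rational(1, 2), 44)))) = Add(Add(Rational(-776, 2297), Mul(Rational(-1, 1056), Pow(55, Rational(1, 2)))), Mul(-1, Add(Rational(-5, 2), 1936, 22))) = Add(Add(Rational(-776, 2297), Mul(Rational(-1, 1056), Pow(55, Rational(1, 2)))), Mul(-1, Rational(3911, 2))) = Add(Add(Rational(-776, 2297), Mul(Rational(-1, 1056), Pow(55, Rational(1, 2)))), Rational(-3911, 2)) = Add(Rational(-8985119, 4594), Mul(Rational(-1, 1056), Pow(55, Rational(1, 2))))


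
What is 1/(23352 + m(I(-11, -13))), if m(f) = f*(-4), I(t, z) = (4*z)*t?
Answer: 1/21064 ≈ 4.7474e-5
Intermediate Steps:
I(t, z) = 4*t*z
m(f) = -4*f
1/(23352 + m(I(-11, -13))) = 1/(23352 - 16*(-11)*(-13)) = 1/(23352 - 4*572) = 1/(23352 - 2288) = 1/21064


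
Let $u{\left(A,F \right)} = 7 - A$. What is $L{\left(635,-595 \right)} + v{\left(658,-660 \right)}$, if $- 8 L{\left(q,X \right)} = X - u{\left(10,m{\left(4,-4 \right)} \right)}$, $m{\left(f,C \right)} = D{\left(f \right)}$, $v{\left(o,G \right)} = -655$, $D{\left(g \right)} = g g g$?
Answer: $-581$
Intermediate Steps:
$D{\left(g \right)} = g^{3}$ ($D{\left(g \right)} = g^{2} g = g^{3}$)
$m{\left(f,C \right)} = f^{3}$
$L{\left(q,X \right)} = - \frac{3}{8} - \frac{X}{8}$ ($L{\left(q,X \right)} = - \frac{X - \left(7 - 10\right)}{8} = - \frac{X - -3}{8} = - \frac{X + 3}{8} = - \frac{3 + X}{8} = - \frac{3}{8} - \frac{X}{8}$)
$L{\left(635,-595 \right)} + v{\left(658,-660 \right)} = \left(- \frac{3}{8} - - \frac{595}{8}\right) - 655 = \left(- \frac{3}{8} + \frac{595}{8}\right) - 655 = 74 - 655 = -581$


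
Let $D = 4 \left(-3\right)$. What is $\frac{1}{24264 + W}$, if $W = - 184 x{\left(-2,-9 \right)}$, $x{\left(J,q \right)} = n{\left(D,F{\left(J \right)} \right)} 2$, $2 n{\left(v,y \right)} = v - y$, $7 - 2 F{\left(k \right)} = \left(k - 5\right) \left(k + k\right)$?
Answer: $\frac{1}{24540} \approx 4.075 \cdot 10^{-5}$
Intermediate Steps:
$F{\left(k \right)} = \frac{7}{2} - k \left(-5 + k\right)$ ($F{\left(k \right)} = \frac{7}{2} - \frac{\left(k - 5\right) \left(k + k\right)}{2} = \frac{7}{2} - \frac{\left(-5 + k\right) 2 k}{2} = \frac{7}{2} - \frac{2 k \left(-5 + k\right)}{2} = \frac{7}{2} - k \left(-5 + k\right)$)
$D = -12$
$n{\left(v,y \right)} = \frac{v}{2} - \frac{y}{2}$ ($n{\left(v,y \right)} = \frac{v - y}{2} = \frac{v}{2} - \frac{y}{2}$)
$x{\left(J,q \right)} = - \frac{31}{2} + J^{2} - 5 J$ ($x{\left(J,q \right)} = \left(\frac{1}{2} \left(-12\right) - \frac{\frac{7}{2} - J^{2} + 5 J}{2}\right) 2 = \left(-6 - \left(\frac{7}{4} - \frac{J^{2}}{2} + \frac{5 J}{2}\right)\right) 2 = \left(- \frac{31}{4} + \frac{J^{2}}{2} - \frac{5 J}{2}\right) 2 = - \frac{31}{2} + J^{2} - 5 J$)
$W = 276$ ($W = - 184 \left(- \frac{31}{2} + \left(-2\right)^{2} - -10\right) = - 184 \left(- \frac{31}{2} + 4 + 10\right) = \left(-184\right) \left(- \frac{3}{2}\right) = 276$)
$\frac{1}{24264 + W} = \frac{1}{24264 + 276} = \frac{1}{24540}$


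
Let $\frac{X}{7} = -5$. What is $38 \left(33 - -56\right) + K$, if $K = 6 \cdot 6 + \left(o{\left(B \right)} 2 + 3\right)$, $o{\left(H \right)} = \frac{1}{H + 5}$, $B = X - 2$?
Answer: $\frac{54735}{16} \approx 3420.9$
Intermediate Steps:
$X = -35$ ($X = 7 \left(-5\right) = -35$)
$B = -37$ ($B = -35 - 2 = -37$)
$o{\left(H \right)} = \frac{1}{5 + H}$
$K = \frac{623}{16}$ ($K = 6 \cdot 6 + \left(\frac{1}{5 - 37} \cdot 2 + 3\right) = 36 + \left(\frac{1}{-32} \cdot 2 + 3\right) = 36 + \left(\left(- \frac{1}{32}\right) 2 + 3\right) = 36 + \left(- \frac{1}{16} + 3\right) = 36 + \frac{47}{16} = \frac{623}{16} \approx 38.938$)
$38 \left(33 - -56\right) + K = 38 \left(33 - -56\right) + \frac{623}{16} = 38 \left(33 + 56\right) + \frac{623}{16} = 38 \cdot 89 + \frac{623}{16} = 3382 + \frac{623}{16} = \frac{54735}{16}$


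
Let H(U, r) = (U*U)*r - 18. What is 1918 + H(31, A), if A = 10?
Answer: 11510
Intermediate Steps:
H(U, r) = -18 + r*U² (H(U, r) = U²*r - 18 = r*U² - 18 = -18 + r*U²)
1918 + H(31, A) = 1918 + (-18 + 10*31²) = 1918 + (-18 + 10*961) = 1918 + (-18 + 9610) = 1918 + 9592 = 11510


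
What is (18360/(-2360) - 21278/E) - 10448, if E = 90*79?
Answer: -2193675206/209745 ≈ -10459.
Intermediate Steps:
E = 7110
(18360/(-2360) - 21278/E) - 10448 = (18360/(-2360) - 21278/7110) - 10448 = (18360*(-1/2360) - 21278*1/7110) - 10448 = (-459/59 - 10639/3555) - 10448 = -2259446/209745 - 10448 = -2193675206/209745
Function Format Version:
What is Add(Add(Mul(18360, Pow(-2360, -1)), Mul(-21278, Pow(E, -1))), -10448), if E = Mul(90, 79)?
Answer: Rational(-2193675206, 209745) ≈ -10459.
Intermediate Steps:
E = 7110
Add(Add(Mul(18360, Pow(-2360, -1)), Mul(-21278, Pow(E, -1))), -10448) = Add(Add(Mul(18360, Pow(-2360, -1)), Mul(-21278, Pow(7110, -1))), -10448) = Add(Add(Mul(18360, Rational(-1, 2360)), Mul(-21278, Rational(1, 7110))), -10448) = Add(Add(Rational(-459, 59), Rational(-10639, 3555)), -10448) = Add(Rational(-2259446, 209745), -10448) = Rational(-2193675206, 209745)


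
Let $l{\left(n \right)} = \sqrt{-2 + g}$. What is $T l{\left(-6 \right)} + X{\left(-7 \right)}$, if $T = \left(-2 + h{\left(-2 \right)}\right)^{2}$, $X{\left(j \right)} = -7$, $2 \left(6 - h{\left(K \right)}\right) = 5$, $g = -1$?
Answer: $-7 + \frac{9 i \sqrt{3}}{4} \approx -7.0 + 3.8971 i$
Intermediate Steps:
$l{\left(n \right)} = i \sqrt{3}$ ($l{\left(n \right)} = \sqrt{-2 - 1} = \sqrt{-3} = i \sqrt{3}$)
$h{\left(K \right)} = \frac{7}{2}$ ($h{\left(K \right)} = 6 - \frac{5}{2} = \frac{7}{2}$)
$T = \frac{9}{4}$ ($T = \left(-2 + \frac{7}{2}\right)^{2} = \left(\frac{3}{2}\right)^{2} = \frac{9}{4} \approx 2.25$)
$T l{\left(-6 \right)} + X{\left(-7 \right)} = \frac{9 i \sqrt{3}}{4} - 7 = -7 + \frac{9 i \sqrt{3}}{4}$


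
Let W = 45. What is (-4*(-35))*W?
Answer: 6300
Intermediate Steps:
(-4*(-35))*W = -4*(-35)*45 = 140*45 = 6300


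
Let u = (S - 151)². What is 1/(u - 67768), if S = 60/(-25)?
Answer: -25/1105911 ≈ -2.2606e-5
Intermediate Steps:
S = -12/5 (S = 60*(-1/25) = -12/5 ≈ -2.4000)
u = 588289/25 (u = (-12/5 - 151)² = (-767/5)² = 588289/25 ≈ 23532.)
1/(u - 67768) = 1/(588289/25 - 67768) = 1/(-1105911/25) = -25/1105911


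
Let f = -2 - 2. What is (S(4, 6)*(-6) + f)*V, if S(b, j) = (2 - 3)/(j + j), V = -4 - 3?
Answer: 49/2 ≈ 24.500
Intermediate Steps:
V = -7
S(b, j) = -1/(2*j)
f = -4
(S(4, 6)*(-6) + f)*V = (-½/6*(-6) - 4)*(-7) = (-½*⅙*(-6) - 4)*(-7) = (-1/12*(-6) - 4)*(-7) = (½ - 4)*(-7) = -7/2*(-7) = 49/2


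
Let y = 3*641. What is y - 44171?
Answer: -42248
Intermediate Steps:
y = 1923
y - 44171 = 1923 - 44171 = -42248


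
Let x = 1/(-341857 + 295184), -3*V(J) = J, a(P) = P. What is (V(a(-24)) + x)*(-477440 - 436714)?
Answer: -341329562982/46673 ≈ -7.3132e+6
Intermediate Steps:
V(J) = -J/3
x = -1/46673 (x = 1/(-46673) = -1/46673 ≈ -2.1426e-5)
(V(a(-24)) + x)*(-477440 - 436714) = (-1/3*(-24) - 1/46673)*(-477440 - 436714) = (8 - 1/46673)*(-914154) = (373383/46673)*(-914154) = -341329562982/46673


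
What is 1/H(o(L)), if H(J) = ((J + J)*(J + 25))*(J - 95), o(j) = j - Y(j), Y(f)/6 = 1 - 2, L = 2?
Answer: -1/45936 ≈ -2.1769e-5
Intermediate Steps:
Y(f) = -6 (Y(f) = 6*(1 - 2) = 6*(-1) = -6)
o(j) = 6 + j (o(j) = j - 1*(-6) = j + 6 = 6 + j)
H(J) = 2*J*(-95 + J)*(25 + J) (H(J) = ((2*J)*(25 + J))*(-95 + J) = (2*J*(25 + J))*(-95 + J) = 2*J*(-95 + J)*(25 + J))
1/H(o(L)) = 1/(2*(6 + 2)*(-2375 + (6 + 2)² - 70*(6 + 2))) = 1/(2*8*(-2375 + 8² - 70*8)) = 1/(2*8*(-2375 + 64 - 560)) = 1/(2*8*(-2871)) = 1/(-45936) = -1/45936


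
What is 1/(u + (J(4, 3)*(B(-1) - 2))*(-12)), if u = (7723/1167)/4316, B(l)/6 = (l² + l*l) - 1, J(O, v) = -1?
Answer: 5036772/241772779 ≈ 0.020833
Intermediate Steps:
B(l) = -6 + 12*l² (B(l) = 6*((l² + l*l) - 1) = 6*((l² + l²) - 1) = 6*(2*l² - 1) = 6*(-1 + 2*l²) = -6 + 12*l²)
u = 7723/5036772 (u = (7723*(1/1167))*(1/4316) = (7723/1167)*(1/4316) = 7723/5036772 ≈ 0.0015333)
1/(u + (J(4, 3)*(B(-1) - 2))*(-12)) = 1/(7723/5036772 - ((-6 + 12*(-1)²) - 2)*(-12)) = 1/(7723/5036772 - ((-6 + 12*1) - 2)*(-12)) = 1/(7723/5036772 - ((-6 + 12) - 2)*(-12)) = 1/(7723/5036772 - (6 - 2)*(-12)) = 1/(7723/5036772 - 1*4*(-12)) = 1/(7723/5036772 - 4*(-12)) = 1/(7723/5036772 + 48) = 1/(241772779/5036772) = 5036772/241772779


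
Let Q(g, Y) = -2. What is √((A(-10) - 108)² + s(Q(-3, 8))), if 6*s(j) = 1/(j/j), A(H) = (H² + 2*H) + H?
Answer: √51990/6 ≈ 38.002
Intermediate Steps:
A(H) = H² + 3*H
s(j) = ⅙ (s(j) = 1/(6*((j/j))) = (⅙)/1 = (⅙)*1 = ⅙)
√((A(-10) - 108)² + s(Q(-3, 8))) = √((-10*(3 - 10) - 108)² + ⅙) = √((-10*(-7) - 108)² + ⅙) = √((70 - 108)² + ⅙) = √((-38)² + ⅙) = √(1444 + ⅙) = √(8665/6) = √51990/6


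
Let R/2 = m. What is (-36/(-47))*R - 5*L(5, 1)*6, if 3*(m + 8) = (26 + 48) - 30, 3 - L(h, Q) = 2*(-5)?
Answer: -17850/47 ≈ -379.79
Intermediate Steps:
L(h, Q) = 13 (L(h, Q) = 3 - 2*(-5) = 3 - 1*(-10) = 3 + 10 = 13)
m = 20/3 (m = -8 + ((26 + 48) - 30)/3 = -8 + (74 - 30)/3 = -8 + (⅓)*44 = -8 + 44/3 = 20/3 ≈ 6.6667)
R = 40/3 (R = 2*(20/3) = 40/3 ≈ 13.333)
(-36/(-47))*R - 5*L(5, 1)*6 = -36/(-47)*(40/3) - 5*13*6 = -36*(-1/47)*(40/3) - 65*6 = (36/47)*(40/3) - 390 = 480/47 - 390 = -17850/47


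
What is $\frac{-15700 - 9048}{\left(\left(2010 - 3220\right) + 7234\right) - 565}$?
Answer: $- \frac{24748}{5459} \approx -4.5334$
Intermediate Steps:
$\frac{-15700 - 9048}{\left(\left(2010 - 3220\right) + 7234\right) - 565} = - \frac{24748}{\left(\left(2010 - 3220\right) + 7234\right) - 565} = - \frac{24748}{\left(-1210 + 7234\right) - 565} = - \frac{24748}{6024 - 565} = - \frac{24748}{5459}$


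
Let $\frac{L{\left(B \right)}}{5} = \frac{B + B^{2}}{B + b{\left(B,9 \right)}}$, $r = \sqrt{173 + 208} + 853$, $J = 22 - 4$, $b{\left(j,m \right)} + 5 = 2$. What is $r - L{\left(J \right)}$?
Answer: $739 + \sqrt{381} \approx 758.52$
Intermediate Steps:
$b{\left(j,m \right)} = -3$ ($b{\left(j,m \right)} = -5 + 2 = -3$)
$J = 18$
$r = 853 + \sqrt{381}$ ($r = \sqrt{381} + 853 = 853 + \sqrt{381} \approx 872.52$)
$L{\left(B \right)} = \frac{5 \left(B + B^{2}\right)}{-3 + B}$ ($L{\left(B \right)} = 5 \frac{B + B^{2}}{B - 3} = 5 \frac{B + B^{2}}{-3 + B} = \frac{5 \left(B + B^{2}\right)}{-3 + B}$)
$r - L{\left(J \right)} = \left(853 + \sqrt{381}\right) - 5 \cdot 18 \frac{1}{-3 + 18} \left(1 + 18\right) = \left(853 + \sqrt{381}\right) - 5 \cdot 18 \cdot \frac{1}{15} \cdot 19 = \left(853 + \sqrt{381}\right) - 114 = 739 + \sqrt{381}$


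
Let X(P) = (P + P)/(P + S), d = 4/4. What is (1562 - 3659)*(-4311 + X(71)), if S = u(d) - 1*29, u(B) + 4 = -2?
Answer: 18063791/2 ≈ 9.0319e+6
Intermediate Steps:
d = 1 (d = 4*(¼) = 1)
u(B) = -6 (u(B) = -4 - 2 = -6)
S = -35 (S = -6 - 1*29 = -6 - 29 = -35)
X(P) = 2*P/(-35 + P) (X(P) = (P + P)/(P - 35) = (2*P)/(-35 + P) = 2*P/(-35 + P))
(1562 - 3659)*(-4311 + X(71)) = (1562 - 3659)*(-4311 + 2*71/(-35 + 71)) = -2097*(-4311 + 2*71/36) = -2097*(-4311 + 2*71*(1/36)) = -2097*(-4311 + 71/18) = -2097*(-77527/18) = 18063791/2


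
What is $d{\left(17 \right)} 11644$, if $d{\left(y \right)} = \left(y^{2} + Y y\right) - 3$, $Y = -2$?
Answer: $2934288$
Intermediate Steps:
$d{\left(y \right)} = -3 + y^{2} - 2 y$ ($d{\left(y \right)} = \left(y^{2} - 2 y\right) - 3 = -3 + y^{2} - 2 y$)
$d{\left(17 \right)} 11644 = \left(-3 + 17^{2} - 34\right) 11644 = \left(-3 + 289 - 34\right) 11644 = 252 \cdot 11644 = 2934288$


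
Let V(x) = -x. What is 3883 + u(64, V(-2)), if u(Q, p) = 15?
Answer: 3898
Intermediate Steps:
3883 + u(64, V(-2)) = 3883 + 15 = 3898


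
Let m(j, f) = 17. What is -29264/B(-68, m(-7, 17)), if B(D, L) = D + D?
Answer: 3658/17 ≈ 215.18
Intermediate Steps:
B(D, L) = 2*D
-29264/B(-68, m(-7, 17)) = -29264/(2*(-68)) = -29264/(-136) = -29264*(-1/136) = 3658/17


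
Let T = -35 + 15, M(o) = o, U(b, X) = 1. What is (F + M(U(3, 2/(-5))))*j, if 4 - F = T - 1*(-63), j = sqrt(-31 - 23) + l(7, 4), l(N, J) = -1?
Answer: 38 - 114*I*sqrt(6) ≈ 38.0 - 279.24*I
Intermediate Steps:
j = -1 + 3*I*sqrt(6) (j = sqrt(-31 - 23) - 1 = sqrt(-54) - 1 = 3*I*sqrt(6) - 1 = -1 + 3*I*sqrt(6) ≈ -1.0 + 7.3485*I)
T = -20
F = -39 (F = 4 - (-20 - 1*(-63)) = 4 - (-20 + 63) = 4 - 1*43 = 4 - 43 = -39)
(F + M(U(3, 2/(-5))))*j = (-39 + 1)*(-1 + 3*I*sqrt(6)) = -38*(-1 + 3*I*sqrt(6)) = 38 - 114*I*sqrt(6)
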